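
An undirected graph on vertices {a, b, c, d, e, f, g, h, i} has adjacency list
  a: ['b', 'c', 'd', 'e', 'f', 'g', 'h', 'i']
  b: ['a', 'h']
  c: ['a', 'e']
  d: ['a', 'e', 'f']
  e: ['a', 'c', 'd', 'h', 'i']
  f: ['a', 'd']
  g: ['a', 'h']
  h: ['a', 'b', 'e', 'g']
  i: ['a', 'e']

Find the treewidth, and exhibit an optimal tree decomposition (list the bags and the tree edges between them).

Treewidth 2.
One optimal decomposition is:
Bags: B1 = {a, e, i}  B2 = {a, e, h}  B3 = {a, c, e}  B4 = {a, d, e}  B5 = {a, b, h}  B6 = {a, g, h}  B7 = {a, d, f}
Tree: B1–B2, B1–B3, B3–B4, B2–B5, B5–B6, B4–B7

The largest bag has 3 vertices, giving width 2; this decomposition certifies tw(G) ≤ 2. Conversely, {a, g, h} is a clique of size 3, and the vertices of any clique must share a bag in every tree decomposition; so some bag has ≥ 3 vertices and tw(G) ≥ 2. Hence tw(G) = 2 exactly.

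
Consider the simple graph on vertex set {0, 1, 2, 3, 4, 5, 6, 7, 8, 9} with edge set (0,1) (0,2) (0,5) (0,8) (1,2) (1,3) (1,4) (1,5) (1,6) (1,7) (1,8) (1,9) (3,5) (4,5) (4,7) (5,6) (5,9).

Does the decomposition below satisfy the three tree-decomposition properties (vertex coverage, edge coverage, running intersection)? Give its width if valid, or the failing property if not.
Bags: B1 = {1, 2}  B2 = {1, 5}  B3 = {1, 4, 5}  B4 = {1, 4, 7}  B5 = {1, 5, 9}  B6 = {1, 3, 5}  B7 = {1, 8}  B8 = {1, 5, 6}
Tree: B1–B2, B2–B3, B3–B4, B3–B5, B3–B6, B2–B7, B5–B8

No — vertex 0 appears in no bag.

A tree decomposition must satisfy three properties: every vertex lies in some bag; for every edge, both endpoints lie together in some bag; and for every vertex, the bags containing it form a connected subtree. Here vertex 0 appears in no bag, so the decomposition is invalid.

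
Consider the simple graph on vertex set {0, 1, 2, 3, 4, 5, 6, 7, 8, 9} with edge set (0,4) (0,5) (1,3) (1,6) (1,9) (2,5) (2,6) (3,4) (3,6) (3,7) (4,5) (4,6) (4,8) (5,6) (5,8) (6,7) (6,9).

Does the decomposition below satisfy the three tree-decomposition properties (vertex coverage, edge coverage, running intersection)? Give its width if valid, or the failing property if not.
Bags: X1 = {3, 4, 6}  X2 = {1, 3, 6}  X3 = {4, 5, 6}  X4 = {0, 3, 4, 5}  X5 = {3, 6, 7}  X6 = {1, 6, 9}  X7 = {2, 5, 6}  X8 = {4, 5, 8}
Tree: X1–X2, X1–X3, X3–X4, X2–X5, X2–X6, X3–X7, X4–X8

No — bags containing vertex 3 are not connected in the tree.

A tree decomposition must satisfy three properties: every vertex lies in some bag; for every edge, both endpoints lie together in some bag; and for every vertex, the bags containing it form a connected subtree. Here bags containing vertex 3 are not connected in the tree, so the decomposition is invalid.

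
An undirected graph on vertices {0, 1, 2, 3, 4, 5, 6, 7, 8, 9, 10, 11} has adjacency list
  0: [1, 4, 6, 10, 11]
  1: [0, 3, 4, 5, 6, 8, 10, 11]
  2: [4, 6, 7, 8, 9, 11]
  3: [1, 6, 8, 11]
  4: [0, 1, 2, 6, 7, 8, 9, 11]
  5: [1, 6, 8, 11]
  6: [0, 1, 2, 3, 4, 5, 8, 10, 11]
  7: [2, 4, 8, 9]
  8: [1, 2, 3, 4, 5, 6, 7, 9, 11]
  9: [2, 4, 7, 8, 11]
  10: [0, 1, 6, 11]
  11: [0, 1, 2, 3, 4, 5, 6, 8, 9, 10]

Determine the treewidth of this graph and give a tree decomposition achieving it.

Each bag holds 5 vertices, so the decomposition has width 4, which upper-bounds the treewidth. For the lower bound, the 5 vertices {2, 4, 8, 9, 11} are pairwise adjacent, and any tree decomposition puts a clique entirely inside one bag — forcing width ≥ 4. Combining the bounds, tw(G) = 4.

Treewidth 4.
Bags: B1 = {1, 4, 6, 8, 11}  B2 = {1, 5, 6, 8, 11}  B3 = {2, 4, 6, 8, 11}  B4 = {2, 4, 8, 9, 11}  B5 = {1, 3, 6, 8, 11}  B6 = {0, 1, 4, 6, 11}  B7 = {0, 1, 6, 10, 11}  B8 = {2, 4, 7, 8, 9}
Tree: B1–B2, B1–B3, B3–B4, B2–B5, B1–B6, B6–B7, B4–B8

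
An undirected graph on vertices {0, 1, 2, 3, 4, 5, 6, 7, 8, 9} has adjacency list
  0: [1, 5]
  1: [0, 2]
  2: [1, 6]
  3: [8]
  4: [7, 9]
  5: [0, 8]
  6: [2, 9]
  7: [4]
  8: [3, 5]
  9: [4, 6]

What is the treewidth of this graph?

A width-1 tree decomposition is:
Bags: B1 = {4, 7}  B2 = {4, 9}  B3 = {6, 9}  B4 = {2, 6}  B5 = {1, 2}  B6 = {0, 1}  B7 = {0, 5}  B8 = {5, 8}  B9 = {3, 8}
Tree: B1–B2, B2–B3, B3–B4, B4–B5, B5–B6, B6–B7, B7–B8, B8–B9
The largest bag has 2 vertices, giving width 1; this decomposition certifies tw(G) ≤ 1. Any graph with an edge has treewidth ≥ 1, and G has the edge 7–4. Hence tw(G) = 1 exactly.

1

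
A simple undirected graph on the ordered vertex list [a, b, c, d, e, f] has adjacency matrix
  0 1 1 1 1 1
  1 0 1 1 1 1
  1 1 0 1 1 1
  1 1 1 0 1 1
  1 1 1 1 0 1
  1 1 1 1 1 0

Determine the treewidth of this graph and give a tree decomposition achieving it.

Treewidth 5.
One such decomposition:
Bags: B1 = {a, b, c, d, e, f}
Tree: (single bag)

A single bag containing all 6 vertices is trivially a valid decomposition of width 5. For the lower bound, the 6 vertices {a, b, c, d, e, f} are pairwise adjacent, and any tree decomposition puts a clique entirely inside one bag — forcing width ≥ 5. The upper and lower bounds meet at 5, so that is the treewidth.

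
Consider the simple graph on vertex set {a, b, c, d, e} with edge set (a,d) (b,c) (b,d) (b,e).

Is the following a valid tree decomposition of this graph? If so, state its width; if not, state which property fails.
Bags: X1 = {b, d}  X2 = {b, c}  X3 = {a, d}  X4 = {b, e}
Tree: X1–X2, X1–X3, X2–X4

Checking the three conditions: (i) the bags cover all of {a, b, c, d, e}; (ii) for each edge, some bag contains both endpoints; (iii) the bags containing any fixed vertex form a subtree. All hold, so the decomposition is valid with width 2 − 1 = 1.

Yes; width 1.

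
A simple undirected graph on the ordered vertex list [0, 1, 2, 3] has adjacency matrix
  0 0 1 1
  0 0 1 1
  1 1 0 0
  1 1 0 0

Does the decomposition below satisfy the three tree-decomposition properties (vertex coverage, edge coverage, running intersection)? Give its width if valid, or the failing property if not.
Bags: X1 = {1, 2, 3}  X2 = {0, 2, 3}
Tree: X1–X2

Yes; width 2.

Every vertex of G appears in some bag (union = {0, 1, 2, 3}); every edge is covered by a bag; and for each vertex v the set of bags containing v is connected in the bag tree. The decomposition is therefore valid. The largest bag has 3 vertices, so the width is 2.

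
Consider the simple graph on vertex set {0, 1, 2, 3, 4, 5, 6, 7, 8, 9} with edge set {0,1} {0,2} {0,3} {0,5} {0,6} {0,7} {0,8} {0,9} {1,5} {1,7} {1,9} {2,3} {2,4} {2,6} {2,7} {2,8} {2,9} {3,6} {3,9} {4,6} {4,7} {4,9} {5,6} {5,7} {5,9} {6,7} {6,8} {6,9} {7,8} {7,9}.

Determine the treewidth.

4

A width-4 tree decomposition is:
Bags: B1 = {0, 5, 6, 7, 9}  B2 = {0, 2, 6, 7, 9}  B3 = {2, 4, 6, 7, 9}  B4 = {0, 2, 6, 7, 8}  B5 = {0, 1, 5, 7, 9}  B6 = {0, 2, 3, 6, 9}
Tree: B1–B2, B2–B3, B2–B4, B1–B5, B2–B6
Each bag holds 5 vertices, so the decomposition has width 4, which upper-bounds the treewidth. For the lower bound, the 5 vertices {0, 1, 5, 7, 9} are pairwise adjacent, and any tree decomposition puts a clique entirely inside one bag — forcing width ≥ 4. Hence tw(G) = 4 exactly.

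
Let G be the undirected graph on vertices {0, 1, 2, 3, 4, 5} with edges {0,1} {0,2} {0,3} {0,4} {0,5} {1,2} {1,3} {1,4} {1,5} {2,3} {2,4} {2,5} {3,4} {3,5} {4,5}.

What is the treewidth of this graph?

A width-5 tree decomposition is:
Bags: B1 = {0, 1, 2, 3, 4, 5}
Tree: (single bag)
With just one bag of size 6, the width is 6 − 1 = 5, so tw(G) ≤ 5. On the other hand G contains the 6-clique {0, 1, 2, 3, 4, 5}. A clique must lie in a single bag of any decomposition, so no decomposition can have width below 5. Hence tw(G) = 5 exactly.

5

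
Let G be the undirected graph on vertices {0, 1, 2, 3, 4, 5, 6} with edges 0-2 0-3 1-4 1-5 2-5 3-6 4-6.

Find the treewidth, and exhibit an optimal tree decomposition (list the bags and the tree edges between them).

Treewidth 2.
One such decomposition:
Bags: B1 = {1, 4, 6}  B2 = {1, 3, 6}  B3 = {0, 1, 3}  B4 = {0, 1, 2}  B5 = {1, 2, 5}
Tree: B1–B2, B2–B3, B3–B4, B4–B5

Every bag has size at most 3, so the width is 3 − 1 = 2 and tw(G) ≤ 2. The edges 1–4–6–3–0–2–5–1 form a cycle, so G is not a tree and its treewidth is at least 2. The upper and lower bounds meet at 2, so that is the treewidth.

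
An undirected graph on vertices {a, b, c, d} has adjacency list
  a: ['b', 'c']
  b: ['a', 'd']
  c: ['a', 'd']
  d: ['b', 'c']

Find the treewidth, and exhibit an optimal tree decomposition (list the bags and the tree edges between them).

Each bag holds 3 vertices, so the decomposition has width 2, which upper-bounds the treewidth. For the lower bound, G contains the cycle a–b–d–c–a, so G is not a forest; only forests have treewidth ≤ 1, hence tw(G) ≥ 2. Therefore the treewidth is 2.

Treewidth 2.
Bags: B1 = {a, b, d}  B2 = {a, c, d}
Tree: B1–B2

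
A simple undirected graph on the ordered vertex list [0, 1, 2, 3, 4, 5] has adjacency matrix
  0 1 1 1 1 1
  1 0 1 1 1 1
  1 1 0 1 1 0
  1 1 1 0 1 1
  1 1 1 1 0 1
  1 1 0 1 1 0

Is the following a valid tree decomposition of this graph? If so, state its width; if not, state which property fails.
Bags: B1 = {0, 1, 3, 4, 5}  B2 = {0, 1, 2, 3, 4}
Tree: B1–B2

Yes; width 4.

Every vertex of G appears in some bag (union = {0, 1, 2, 3, 4, 5}); every edge is covered by a bag; and for each vertex v the set of bags containing v is connected in the bag tree. The decomposition is therefore valid. The largest bag has 5 vertices, so the width is 4.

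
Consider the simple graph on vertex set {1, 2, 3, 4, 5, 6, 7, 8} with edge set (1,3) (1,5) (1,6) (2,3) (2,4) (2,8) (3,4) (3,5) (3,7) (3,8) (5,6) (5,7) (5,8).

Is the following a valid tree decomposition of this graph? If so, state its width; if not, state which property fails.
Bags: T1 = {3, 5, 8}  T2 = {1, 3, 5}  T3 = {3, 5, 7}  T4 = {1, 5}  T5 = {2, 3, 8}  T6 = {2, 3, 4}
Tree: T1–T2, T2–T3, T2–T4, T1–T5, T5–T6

No — vertex 6 appears in no bag.

A tree decomposition must satisfy three properties: every vertex lies in some bag; for every edge, both endpoints lie together in some bag; and for every vertex, the bags containing it form a connected subtree. Here vertex 6 appears in no bag, so the decomposition is invalid.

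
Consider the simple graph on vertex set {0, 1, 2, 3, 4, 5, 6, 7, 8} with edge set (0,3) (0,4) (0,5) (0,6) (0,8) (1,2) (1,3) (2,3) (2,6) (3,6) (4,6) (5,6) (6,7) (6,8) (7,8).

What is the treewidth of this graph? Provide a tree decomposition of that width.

Treewidth 2.
Bags: B1 = {0, 5, 6}  B2 = {0, 6, 8}  B3 = {0, 3, 6}  B4 = {2, 3, 6}  B5 = {0, 4, 6}  B6 = {1, 2, 3}  B7 = {6, 7, 8}
Tree: B1–B2, B1–B3, B3–B4, B1–B5, B4–B6, B2–B7

The largest bag has 3 vertices, giving width 2; this decomposition certifies tw(G) ≤ 2. On the other hand G contains the 3-clique {1, 2, 3}. A clique must lie in a single bag of any decomposition, so no decomposition can have width below 2. Hence tw(G) = 2 exactly.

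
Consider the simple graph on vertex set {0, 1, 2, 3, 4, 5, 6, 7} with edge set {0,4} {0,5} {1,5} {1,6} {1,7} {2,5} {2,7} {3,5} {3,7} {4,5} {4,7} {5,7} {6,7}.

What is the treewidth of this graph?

A width-2 tree decomposition is:
Bags: B1 = {1, 5, 7}  B2 = {4, 5, 7}  B3 = {3, 5, 7}  B4 = {2, 5, 7}  B5 = {0, 4, 5}  B6 = {1, 6, 7}
Tree: B1–B2, B2–B3, B2–B4, B2–B5, B1–B6
The largest bag has 3 vertices, giving width 2; this decomposition certifies tw(G) ≤ 2. For the lower bound, the 3 vertices {0, 4, 5} are pairwise adjacent, and any tree decomposition puts a clique entirely inside one bag — forcing width ≥ 2. Hence tw(G) = 2 exactly.

2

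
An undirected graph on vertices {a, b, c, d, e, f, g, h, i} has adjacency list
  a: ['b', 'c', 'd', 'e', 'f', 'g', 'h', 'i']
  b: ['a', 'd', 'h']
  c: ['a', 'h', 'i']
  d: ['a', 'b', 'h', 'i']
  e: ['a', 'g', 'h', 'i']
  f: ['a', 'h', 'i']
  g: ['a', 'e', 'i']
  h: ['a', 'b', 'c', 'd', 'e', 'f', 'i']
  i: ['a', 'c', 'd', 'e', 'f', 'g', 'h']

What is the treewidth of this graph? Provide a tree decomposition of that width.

Each bag holds 4 vertices, so the decomposition has width 3, which upper-bounds the treewidth. For the lower bound, the 4 vertices {a, e, g, i} are pairwise adjacent, and any tree decomposition puts a clique entirely inside one bag — forcing width ≥ 3. Therefore the treewidth is 3.

Treewidth 3.
One such decomposition:
Bags: B1 = {a, d, h, i}  B2 = {a, c, h, i}  B3 = {a, b, d, h}  B4 = {a, f, h, i}  B5 = {a, e, h, i}  B6 = {a, e, g, i}
Tree: B1–B2, B1–B3, B1–B4, B4–B5, B5–B6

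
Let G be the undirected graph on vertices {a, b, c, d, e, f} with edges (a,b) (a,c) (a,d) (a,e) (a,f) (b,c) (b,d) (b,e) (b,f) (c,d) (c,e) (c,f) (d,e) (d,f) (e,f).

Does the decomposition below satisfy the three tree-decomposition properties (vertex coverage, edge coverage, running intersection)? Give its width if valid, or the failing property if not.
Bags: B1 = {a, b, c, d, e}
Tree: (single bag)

A tree decomposition must satisfy three properties: every vertex lies in some bag; for every edge, both endpoints lie together in some bag; and for every vertex, the bags containing it form a connected subtree. Here vertex f appears in no bag, so the decomposition is invalid.

No — vertex f appears in no bag.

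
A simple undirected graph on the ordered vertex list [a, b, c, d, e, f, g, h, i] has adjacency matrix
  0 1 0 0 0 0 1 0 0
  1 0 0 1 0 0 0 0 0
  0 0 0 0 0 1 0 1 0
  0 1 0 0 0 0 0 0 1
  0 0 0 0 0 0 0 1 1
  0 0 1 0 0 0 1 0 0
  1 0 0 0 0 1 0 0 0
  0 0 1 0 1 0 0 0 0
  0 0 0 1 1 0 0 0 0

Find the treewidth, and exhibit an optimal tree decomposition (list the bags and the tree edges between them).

Treewidth 2.
One such decomposition:
Bags: B1 = {b, d, i}  B2 = {b, e, i}  B3 = {b, e, h}  B4 = {b, c, h}  B5 = {b, c, f}  B6 = {b, f, g}  B7 = {a, b, g}
Tree: B1–B2, B2–B3, B3–B4, B4–B5, B5–B6, B6–B7

The largest bag has 3 vertices, giving width 2; this decomposition certifies tw(G) ≤ 2. Since b–d–i–e–h–c–f–g–a–b is a cycle in G, G is not acyclic. Forests are exactly the graphs of treewidth ≤ 1, so tw(G) ≥ 2. The upper and lower bounds meet at 2, so that is the treewidth.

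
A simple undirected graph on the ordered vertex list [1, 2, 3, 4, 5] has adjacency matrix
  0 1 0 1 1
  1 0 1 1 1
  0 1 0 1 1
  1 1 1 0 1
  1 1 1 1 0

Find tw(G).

A width-3 tree decomposition is:
Bags: B1 = {2, 3, 4, 5}  B2 = {1, 2, 4, 5}
Tree: B1–B2
The largest bag has 4 vertices, giving width 3; this decomposition certifies tw(G) ≤ 3. On the other hand G contains the 4-clique {1, 2, 4, 5}. A clique must lie in a single bag of any decomposition, so no decomposition can have width below 3. Combining the bounds, tw(G) = 3.

3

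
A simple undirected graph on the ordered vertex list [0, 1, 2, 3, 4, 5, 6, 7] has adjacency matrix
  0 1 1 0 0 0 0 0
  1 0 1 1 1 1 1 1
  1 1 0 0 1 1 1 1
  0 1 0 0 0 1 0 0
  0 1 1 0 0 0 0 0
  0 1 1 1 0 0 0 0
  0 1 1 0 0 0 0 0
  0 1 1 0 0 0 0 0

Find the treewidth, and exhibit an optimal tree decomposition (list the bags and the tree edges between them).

The largest bag has 3 vertices, giving width 2; this decomposition certifies tw(G) ≤ 2. For the lower bound, the 3 vertices {0, 1, 2} are pairwise adjacent, and any tree decomposition puts a clique entirely inside one bag — forcing width ≥ 2. Combining the bounds, tw(G) = 2.

Treewidth 2.
One such decomposition:
Bags: B1 = {1, 2, 5}  B2 = {1, 2, 4}  B3 = {0, 1, 2}  B4 = {1, 2, 7}  B5 = {1, 2, 6}  B6 = {1, 3, 5}
Tree: B1–B2, B1–B3, B2–B4, B2–B5, B1–B6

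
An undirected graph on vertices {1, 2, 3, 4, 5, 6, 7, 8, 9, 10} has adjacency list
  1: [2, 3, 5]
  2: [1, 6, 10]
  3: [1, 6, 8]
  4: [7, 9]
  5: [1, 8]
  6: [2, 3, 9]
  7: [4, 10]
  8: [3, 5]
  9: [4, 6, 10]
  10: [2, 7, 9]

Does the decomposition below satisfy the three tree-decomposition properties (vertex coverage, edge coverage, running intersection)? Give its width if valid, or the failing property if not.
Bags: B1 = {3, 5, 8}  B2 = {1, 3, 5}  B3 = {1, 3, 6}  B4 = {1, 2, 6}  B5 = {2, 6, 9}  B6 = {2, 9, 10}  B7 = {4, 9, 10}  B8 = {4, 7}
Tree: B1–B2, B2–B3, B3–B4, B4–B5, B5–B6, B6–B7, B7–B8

A tree decomposition must satisfy three properties: every vertex lies in some bag; for every edge, both endpoints lie together in some bag; and for every vertex, the bags containing it form a connected subtree. Here edge (10,7) lies in no bag, so the decomposition is invalid.

No — edge (10,7) lies in no bag.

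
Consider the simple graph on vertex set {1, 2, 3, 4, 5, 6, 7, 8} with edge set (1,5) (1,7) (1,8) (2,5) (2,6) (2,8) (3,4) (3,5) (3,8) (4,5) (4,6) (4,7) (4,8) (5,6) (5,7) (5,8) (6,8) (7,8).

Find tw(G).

3

A width-3 tree decomposition is:
Bags: B1 = {4, 5, 6, 8}  B2 = {4, 5, 7, 8}  B3 = {2, 5, 6, 8}  B4 = {1, 5, 7, 8}  B5 = {3, 4, 5, 8}
Tree: B1–B2, B1–B3, B2–B4, B1–B5
Every bag has size at most 4, so the width is 4 − 1 = 3 and tw(G) ≤ 3. For the lower bound, the 4 vertices {1, 5, 7, 8} are pairwise adjacent, and any tree decomposition puts a clique entirely inside one bag — forcing width ≥ 3. Therefore the treewidth is 3.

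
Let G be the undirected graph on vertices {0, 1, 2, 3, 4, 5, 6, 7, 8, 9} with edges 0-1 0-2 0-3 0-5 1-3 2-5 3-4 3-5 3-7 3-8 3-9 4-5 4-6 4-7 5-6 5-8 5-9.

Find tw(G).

A width-2 tree decomposition is:
Bags: B1 = {0, 3, 5}  B2 = {3, 4, 5}  B3 = {3, 4, 7}  B4 = {3, 5, 9}  B5 = {0, 1, 3}  B6 = {4, 5, 6}  B7 = {3, 5, 8}  B8 = {0, 2, 5}
Tree: B1–B2, B2–B3, B1–B4, B1–B5, B2–B6, B4–B7, B1–B8
Each bag holds 3 vertices, so the decomposition has width 2, which upper-bounds the treewidth. For the lower bound, the 3 vertices {0, 2, 5} are pairwise adjacent, and any tree decomposition puts a clique entirely inside one bag — forcing width ≥ 2. The upper and lower bounds meet at 2, so that is the treewidth.

2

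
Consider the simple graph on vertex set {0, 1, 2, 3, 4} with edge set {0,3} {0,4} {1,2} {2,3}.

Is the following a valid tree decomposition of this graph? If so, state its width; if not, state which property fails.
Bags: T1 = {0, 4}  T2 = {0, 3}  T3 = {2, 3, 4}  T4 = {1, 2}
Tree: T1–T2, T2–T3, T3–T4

No — bags containing vertex 4 are not connected in the tree.

A tree decomposition must satisfy three properties: every vertex lies in some bag; for every edge, both endpoints lie together in some bag; and for every vertex, the bags containing it form a connected subtree. Here bags containing vertex 4 are not connected in the tree, so the decomposition is invalid.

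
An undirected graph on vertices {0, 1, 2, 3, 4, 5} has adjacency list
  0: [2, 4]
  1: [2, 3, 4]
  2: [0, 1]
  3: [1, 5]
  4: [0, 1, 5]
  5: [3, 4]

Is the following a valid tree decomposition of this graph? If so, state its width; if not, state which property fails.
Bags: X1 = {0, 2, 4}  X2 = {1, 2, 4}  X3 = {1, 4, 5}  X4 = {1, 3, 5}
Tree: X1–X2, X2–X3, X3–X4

Yes; width 2.

Checking the three conditions: (i) the bags cover all of {0, 1, 2, 3, 4, 5}; (ii) for each edge, some bag contains both endpoints; (iii) the bags containing any fixed vertex form a subtree. All hold, so the decomposition is valid with width 3 − 1 = 2.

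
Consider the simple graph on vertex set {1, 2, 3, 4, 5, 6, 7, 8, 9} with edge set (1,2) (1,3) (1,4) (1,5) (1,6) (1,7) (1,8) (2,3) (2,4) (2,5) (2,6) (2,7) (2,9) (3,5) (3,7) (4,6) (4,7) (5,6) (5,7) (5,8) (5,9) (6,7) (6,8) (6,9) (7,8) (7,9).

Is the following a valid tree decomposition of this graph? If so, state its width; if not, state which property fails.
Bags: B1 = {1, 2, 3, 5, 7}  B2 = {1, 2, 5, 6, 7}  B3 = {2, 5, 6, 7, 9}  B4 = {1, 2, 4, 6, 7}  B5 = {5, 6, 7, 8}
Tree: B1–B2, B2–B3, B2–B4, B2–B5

A tree decomposition must satisfy three properties: every vertex lies in some bag; for every edge, both endpoints lie together in some bag; and for every vertex, the bags containing it form a connected subtree. Here edge (1,8) lies in no bag, so the decomposition is invalid.

No — edge (1,8) lies in no bag.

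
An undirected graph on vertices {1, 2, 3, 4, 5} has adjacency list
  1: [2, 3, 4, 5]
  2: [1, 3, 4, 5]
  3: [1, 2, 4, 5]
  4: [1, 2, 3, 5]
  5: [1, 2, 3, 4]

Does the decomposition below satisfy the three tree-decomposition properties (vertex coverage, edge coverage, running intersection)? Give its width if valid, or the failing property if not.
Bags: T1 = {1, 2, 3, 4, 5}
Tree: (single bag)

Yes; width 4.

Checking the three conditions: (i) the bags cover all of {1, 2, 3, 4, 5}; (ii) for each edge, some bag contains both endpoints; (iii) the bags containing any fixed vertex form a subtree. All hold, so the decomposition is valid with width 5 − 1 = 4.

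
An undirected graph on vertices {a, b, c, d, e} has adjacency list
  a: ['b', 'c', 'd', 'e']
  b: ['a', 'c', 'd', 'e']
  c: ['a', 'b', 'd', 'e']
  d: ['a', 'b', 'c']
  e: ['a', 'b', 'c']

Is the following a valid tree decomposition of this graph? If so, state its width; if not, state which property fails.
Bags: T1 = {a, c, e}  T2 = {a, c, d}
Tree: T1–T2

A tree decomposition must satisfy three properties: every vertex lies in some bag; for every edge, both endpoints lie together in some bag; and for every vertex, the bags containing it form a connected subtree. Here vertex b appears in no bag, so the decomposition is invalid.

No — vertex b appears in no bag.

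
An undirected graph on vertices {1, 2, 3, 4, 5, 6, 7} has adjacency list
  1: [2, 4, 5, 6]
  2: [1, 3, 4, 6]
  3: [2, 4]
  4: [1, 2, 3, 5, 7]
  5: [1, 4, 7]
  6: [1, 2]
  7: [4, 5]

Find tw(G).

2

A width-2 tree decomposition is:
Bags: B1 = {1, 2, 4}  B2 = {1, 4, 5}  B3 = {1, 2, 6}  B4 = {2, 3, 4}  B5 = {4, 5, 7}
Tree: B1–B2, B1–B3, B1–B4, B2–B5
Every bag has size at most 3, so the width is 3 − 1 = 2 and tw(G) ≤ 2. Conversely, {1, 2, 4} is a clique of size 3, and the vertices of any clique must share a bag in every tree decomposition; so some bag has ≥ 3 vertices and tw(G) ≥ 2. The upper and lower bounds meet at 2, so that is the treewidth.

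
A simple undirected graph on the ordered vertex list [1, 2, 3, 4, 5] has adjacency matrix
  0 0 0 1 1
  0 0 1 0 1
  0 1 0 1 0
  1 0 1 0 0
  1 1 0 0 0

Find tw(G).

A width-2 tree decomposition is:
Bags: B1 = {2, 3, 4}  B2 = {1, 2, 4}  B3 = {1, 2, 5}
Tree: B1–B2, B2–B3
Every bag has size at most 3, so the width is 3 − 1 = 2 and tw(G) ≤ 2. Since 2–3–4–1–5–2 is a cycle in G, G is not acyclic. Forests are exactly the graphs of treewidth ≤ 1, so tw(G) ≥ 2. Therefore the treewidth is 2.

2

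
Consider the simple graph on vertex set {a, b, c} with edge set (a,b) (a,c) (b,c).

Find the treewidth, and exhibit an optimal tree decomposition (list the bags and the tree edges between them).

Treewidth 2.
One such decomposition:
Bags: B1 = {a, b, c}
Tree: (single bag)

A single bag containing all 3 vertices is trivially a valid decomposition of width 2. For the lower bound, the 3 vertices {a, b, c} are pairwise adjacent, and any tree decomposition puts a clique entirely inside one bag — forcing width ≥ 2. Hence tw(G) = 2 exactly.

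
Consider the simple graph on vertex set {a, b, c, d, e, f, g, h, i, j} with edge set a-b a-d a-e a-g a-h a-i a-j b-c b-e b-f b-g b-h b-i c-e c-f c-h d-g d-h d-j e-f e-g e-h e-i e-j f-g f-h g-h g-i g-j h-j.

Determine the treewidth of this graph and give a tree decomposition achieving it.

Treewidth 4.
One such decomposition:
Bags: B1 = {b, e, f, g, h}  B2 = {a, b, e, g, h}  B3 = {a, e, g, h, j}  B4 = {b, c, e, f, h}  B5 = {a, b, e, g, i}  B6 = {a, d, g, h, j}
Tree: B1–B2, B2–B3, B1–B4, B2–B5, B3–B6

Each bag holds 5 vertices, so the decomposition has width 4, which upper-bounds the treewidth. Conversely, {a, d, g, h, j} is a clique of size 5, and the vertices of any clique must share a bag in every tree decomposition; so some bag has ≥ 5 vertices and tw(G) ≥ 4. Hence tw(G) = 4 exactly.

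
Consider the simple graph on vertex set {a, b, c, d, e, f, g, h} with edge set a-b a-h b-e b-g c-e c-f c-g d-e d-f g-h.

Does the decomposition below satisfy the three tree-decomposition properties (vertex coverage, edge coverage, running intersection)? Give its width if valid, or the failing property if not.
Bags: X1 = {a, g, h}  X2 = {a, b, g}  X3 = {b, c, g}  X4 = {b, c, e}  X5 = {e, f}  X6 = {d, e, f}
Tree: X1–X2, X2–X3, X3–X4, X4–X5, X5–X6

A tree decomposition must satisfy three properties: every vertex lies in some bag; for every edge, both endpoints lie together in some bag; and for every vertex, the bags containing it form a connected subtree. Here edge (c,f) lies in no bag, so the decomposition is invalid.

No — edge (c,f) lies in no bag.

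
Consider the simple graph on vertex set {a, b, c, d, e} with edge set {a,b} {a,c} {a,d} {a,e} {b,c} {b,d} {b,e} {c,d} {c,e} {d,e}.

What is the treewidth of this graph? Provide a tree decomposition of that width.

Treewidth 4.
Bags: B1 = {a, b, c, d, e}
Tree: (single bag)

A single bag containing all 5 vertices is trivially a valid decomposition of width 4. For the lower bound, the 5 vertices {a, b, c, d, e} are pairwise adjacent, and any tree decomposition puts a clique entirely inside one bag — forcing width ≥ 4. Combining the bounds, tw(G) = 4.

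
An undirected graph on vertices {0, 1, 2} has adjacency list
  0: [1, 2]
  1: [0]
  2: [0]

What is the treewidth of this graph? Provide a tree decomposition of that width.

Treewidth 1.
One optimal decomposition is:
Bags: B1 = {0, 2}  B2 = {0, 1}
Tree: B1–B2

The largest bag has 2 vertices, giving width 1; this decomposition certifies tw(G) ≤ 1. Since G has at least one edge (e.g. 0–2), it is not an edgeless graph, so tw(G) ≥ 1. The upper and lower bounds meet at 1, so that is the treewidth.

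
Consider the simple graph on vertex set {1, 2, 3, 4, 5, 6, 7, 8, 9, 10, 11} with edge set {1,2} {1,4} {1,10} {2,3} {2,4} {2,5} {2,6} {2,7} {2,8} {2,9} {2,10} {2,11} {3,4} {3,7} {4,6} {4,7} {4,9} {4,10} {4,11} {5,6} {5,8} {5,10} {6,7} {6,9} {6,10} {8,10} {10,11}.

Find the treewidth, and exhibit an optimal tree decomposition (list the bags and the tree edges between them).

Treewidth 3.
One such decomposition:
Bags: B1 = {2, 5, 6, 10}  B2 = {2, 4, 6, 10}  B3 = {2, 4, 6, 9}  B4 = {2, 4, 10, 11}  B5 = {1, 2, 4, 10}  B6 = {2, 4, 6, 7}  B7 = {2, 5, 8, 10}  B8 = {2, 3, 4, 7}
Tree: B1–B2, B2–B3, B2–B4, B2–B5, B3–B6, B1–B7, B6–B8

The largest bag has 4 vertices, giving width 3; this decomposition certifies tw(G) ≤ 3. On the other hand G contains the 4-clique {2, 5, 8, 10}. A clique must lie in a single bag of any decomposition, so no decomposition can have width below 3. Combining the bounds, tw(G) = 3.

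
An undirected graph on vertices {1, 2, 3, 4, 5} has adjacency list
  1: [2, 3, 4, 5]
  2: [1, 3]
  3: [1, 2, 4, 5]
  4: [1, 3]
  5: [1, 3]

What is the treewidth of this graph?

2

A width-2 tree decomposition is:
Bags: B1 = {1, 3, 4}  B2 = {1, 3, 5}  B3 = {1, 2, 3}
Tree: B1–B2, B2–B3
Every bag has size at most 3, so the width is 3 − 1 = 2 and tw(G) ≤ 2. On the other hand G contains the 3-clique {1, 2, 3}. A clique must lie in a single bag of any decomposition, so no decomposition can have width below 2. The upper and lower bounds meet at 2, so that is the treewidth.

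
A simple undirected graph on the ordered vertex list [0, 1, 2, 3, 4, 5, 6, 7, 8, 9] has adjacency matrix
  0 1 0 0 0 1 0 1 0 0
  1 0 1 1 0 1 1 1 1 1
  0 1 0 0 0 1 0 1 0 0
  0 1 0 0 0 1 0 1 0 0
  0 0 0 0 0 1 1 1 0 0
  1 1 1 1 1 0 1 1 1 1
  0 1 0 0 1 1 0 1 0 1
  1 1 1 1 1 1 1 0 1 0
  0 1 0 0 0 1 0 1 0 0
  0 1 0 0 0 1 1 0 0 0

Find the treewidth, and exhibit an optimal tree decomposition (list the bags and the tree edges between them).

Treewidth 3.
One such decomposition:
Bags: B1 = {1, 3, 5, 7}  B2 = {1, 5, 6, 7}  B3 = {1, 2, 5, 7}  B4 = {1, 5, 6, 9}  B5 = {4, 5, 6, 7}  B6 = {0, 1, 5, 7}  B7 = {1, 5, 7, 8}
Tree: B1–B2, B1–B3, B2–B4, B2–B5, B1–B6, B6–B7

The largest bag has 4 vertices, giving width 3; this decomposition certifies tw(G) ≤ 3. For the lower bound, the 4 vertices {1, 5, 6, 9} are pairwise adjacent, and any tree decomposition puts a clique entirely inside one bag — forcing width ≥ 3. Therefore the treewidth is 3.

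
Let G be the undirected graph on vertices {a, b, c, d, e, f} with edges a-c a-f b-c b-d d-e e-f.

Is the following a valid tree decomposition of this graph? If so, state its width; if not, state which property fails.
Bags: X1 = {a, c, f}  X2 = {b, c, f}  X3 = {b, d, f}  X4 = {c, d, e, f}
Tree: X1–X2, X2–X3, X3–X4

No — bags containing vertex c are not connected in the tree.

A tree decomposition must satisfy three properties: every vertex lies in some bag; for every edge, both endpoints lie together in some bag; and for every vertex, the bags containing it form a connected subtree. Here bags containing vertex c are not connected in the tree, so the decomposition is invalid.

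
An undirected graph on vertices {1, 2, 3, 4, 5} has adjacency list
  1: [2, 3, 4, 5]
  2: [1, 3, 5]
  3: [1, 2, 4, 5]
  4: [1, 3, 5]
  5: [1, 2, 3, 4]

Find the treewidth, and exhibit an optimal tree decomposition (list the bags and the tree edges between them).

Treewidth 3.
Bags: B1 = {1, 3, 4, 5}  B2 = {1, 2, 3, 5}
Tree: B1–B2

Each bag holds 4 vertices, so the decomposition has width 3, which upper-bounds the treewidth. On the other hand G contains the 4-clique {1, 2, 3, 5}. A clique must lie in a single bag of any decomposition, so no decomposition can have width below 3. Therefore the treewidth is 3.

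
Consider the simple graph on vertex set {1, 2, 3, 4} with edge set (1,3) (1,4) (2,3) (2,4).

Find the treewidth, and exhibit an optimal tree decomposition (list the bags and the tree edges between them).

Treewidth 2.
One optimal decomposition is:
Bags: B1 = {1, 3, 4}  B2 = {2, 3, 4}
Tree: B1–B2

Every bag has size at most 3, so the width is 3 − 1 = 2 and tw(G) ≤ 2. For the lower bound, G contains the cycle 4–1–3–2–4, so G is not a forest; only forests have treewidth ≤ 1, hence tw(G) ≥ 2. Combining the bounds, tw(G) = 2.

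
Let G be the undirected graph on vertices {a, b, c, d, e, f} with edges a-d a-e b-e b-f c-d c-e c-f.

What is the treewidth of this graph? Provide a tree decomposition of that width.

Each bag holds 3 vertices, so the decomposition has width 2, which upper-bounds the treewidth. For the lower bound, G contains the cycle b–f–c–e–b, so G is not a forest; only forests have treewidth ≤ 1, hence tw(G) ≥ 2. The upper and lower bounds meet at 2, so that is the treewidth.

Treewidth 2.
One such decomposition:
Bags: B1 = {b, e, f}  B2 = {c, e, f}  B3 = {a, c, e}  B4 = {a, c, d}
Tree: B1–B2, B2–B3, B3–B4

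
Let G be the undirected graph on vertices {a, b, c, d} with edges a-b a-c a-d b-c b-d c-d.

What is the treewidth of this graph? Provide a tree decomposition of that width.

Treewidth 3.
One optimal decomposition is:
Bags: B1 = {a, b, c, d}
Tree: (single bag)

With just one bag of size 4, the width is 4 − 1 = 3, so tw(G) ≤ 3. Conversely, {a, b, c, d} is a clique of size 4, and the vertices of any clique must share a bag in every tree decomposition; so some bag has ≥ 4 vertices and tw(G) ≥ 3. Combining the bounds, tw(G) = 3.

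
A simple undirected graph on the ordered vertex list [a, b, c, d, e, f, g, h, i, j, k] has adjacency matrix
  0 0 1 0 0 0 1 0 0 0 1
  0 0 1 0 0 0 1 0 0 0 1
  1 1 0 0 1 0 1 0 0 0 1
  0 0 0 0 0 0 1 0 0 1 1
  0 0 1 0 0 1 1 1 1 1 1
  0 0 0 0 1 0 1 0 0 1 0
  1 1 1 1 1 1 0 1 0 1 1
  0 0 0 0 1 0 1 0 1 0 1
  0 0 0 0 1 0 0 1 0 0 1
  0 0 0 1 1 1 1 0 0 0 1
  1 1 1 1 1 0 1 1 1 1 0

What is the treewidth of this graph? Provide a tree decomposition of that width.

Treewidth 3.
Bags: B1 = {e, g, j, k}  B2 = {e, g, h, k}  B3 = {e, f, g, j}  B4 = {c, e, g, k}  B5 = {a, c, g, k}  B6 = {d, g, j, k}  B7 = {b, c, g, k}  B8 = {e, h, i, k}
Tree: B1–B2, B1–B3, B1–B4, B4–B5, B1–B6, B5–B7, B2–B8

The largest bag has 4 vertices, giving width 3; this decomposition certifies tw(G) ≤ 3. Conversely, {e, f, g, j} is a clique of size 4, and the vertices of any clique must share a bag in every tree decomposition; so some bag has ≥ 4 vertices and tw(G) ≥ 3. The upper and lower bounds meet at 3, so that is the treewidth.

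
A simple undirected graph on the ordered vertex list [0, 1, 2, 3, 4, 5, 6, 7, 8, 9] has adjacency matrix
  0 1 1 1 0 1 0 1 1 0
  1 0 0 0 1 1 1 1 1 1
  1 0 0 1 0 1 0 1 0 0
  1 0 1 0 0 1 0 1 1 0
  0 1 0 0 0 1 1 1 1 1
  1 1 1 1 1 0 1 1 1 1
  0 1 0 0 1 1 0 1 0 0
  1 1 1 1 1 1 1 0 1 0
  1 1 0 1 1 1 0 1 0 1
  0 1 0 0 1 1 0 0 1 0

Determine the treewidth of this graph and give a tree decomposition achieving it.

The largest bag has 5 vertices, giving width 4; this decomposition certifies tw(G) ≤ 4. For the lower bound, the 5 vertices {1, 4, 5, 8, 9} are pairwise adjacent, and any tree decomposition puts a clique entirely inside one bag — forcing width ≥ 4. The upper and lower bounds meet at 4, so that is the treewidth.

Treewidth 4.
One such decomposition:
Bags: B1 = {0, 1, 5, 7, 8}  B2 = {0, 3, 5, 7, 8}  B3 = {1, 4, 5, 7, 8}  B4 = {1, 4, 5, 8, 9}  B5 = {1, 4, 5, 6, 7}  B6 = {0, 2, 3, 5, 7}
Tree: B1–B2, B1–B3, B3–B4, B3–B5, B2–B6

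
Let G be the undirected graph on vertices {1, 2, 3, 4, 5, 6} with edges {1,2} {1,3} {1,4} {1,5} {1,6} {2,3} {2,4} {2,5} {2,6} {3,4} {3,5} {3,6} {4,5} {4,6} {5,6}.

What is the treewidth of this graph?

A width-5 tree decomposition is:
Bags: B1 = {1, 2, 3, 4, 5, 6}
Tree: (single bag)
With just one bag of size 6, the width is 6 − 1 = 5, so tw(G) ≤ 5. On the other hand G contains the 6-clique {1, 2, 3, 4, 5, 6}. A clique must lie in a single bag of any decomposition, so no decomposition can have width below 5. Therefore the treewidth is 5.

5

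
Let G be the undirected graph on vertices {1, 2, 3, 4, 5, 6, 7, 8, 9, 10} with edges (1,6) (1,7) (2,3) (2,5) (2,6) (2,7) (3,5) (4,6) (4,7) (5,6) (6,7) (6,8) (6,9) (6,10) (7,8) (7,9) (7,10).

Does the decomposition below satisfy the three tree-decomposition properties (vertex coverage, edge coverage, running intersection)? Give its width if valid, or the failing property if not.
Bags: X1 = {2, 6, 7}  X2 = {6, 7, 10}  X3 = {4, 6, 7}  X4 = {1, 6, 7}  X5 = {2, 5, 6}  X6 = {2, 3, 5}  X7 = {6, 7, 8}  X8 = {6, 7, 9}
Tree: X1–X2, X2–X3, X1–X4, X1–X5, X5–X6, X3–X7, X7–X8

Yes; width 2.

Every vertex of G appears in some bag (union = {1, 2, 3, 4, 5, 6, 7, 8, 9, 10}); every edge is covered by a bag; and for each vertex v the set of bags containing v is connected in the bag tree. The decomposition is therefore valid. The largest bag has 3 vertices, so the width is 2.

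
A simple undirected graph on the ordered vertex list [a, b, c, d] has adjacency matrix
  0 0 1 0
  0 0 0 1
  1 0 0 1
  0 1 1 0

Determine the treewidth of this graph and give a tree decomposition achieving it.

Each bag holds 2 vertices, so the decomposition has width 1, which upper-bounds the treewidth. Any graph with an edge has treewidth ≥ 1, and G has the edge a–c. Hence tw(G) = 1 exactly.

Treewidth 1.
One optimal decomposition is:
Bags: B1 = {a, c}  B2 = {c, d}  B3 = {b, d}
Tree: B1–B2, B2–B3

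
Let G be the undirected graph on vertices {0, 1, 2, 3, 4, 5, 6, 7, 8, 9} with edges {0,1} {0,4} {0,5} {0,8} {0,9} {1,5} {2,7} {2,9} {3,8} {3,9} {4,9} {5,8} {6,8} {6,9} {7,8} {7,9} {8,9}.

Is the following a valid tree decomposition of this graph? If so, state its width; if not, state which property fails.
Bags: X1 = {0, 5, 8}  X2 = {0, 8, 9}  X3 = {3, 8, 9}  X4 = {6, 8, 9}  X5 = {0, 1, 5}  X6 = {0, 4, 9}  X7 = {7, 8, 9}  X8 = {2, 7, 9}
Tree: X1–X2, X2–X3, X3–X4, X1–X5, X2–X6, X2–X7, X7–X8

Every vertex of G appears in some bag (union = {0, 1, 2, 3, 4, 5, 6, 7, 8, 9}); every edge is covered by a bag; and for each vertex v the set of bags containing v is connected in the bag tree. The decomposition is therefore valid. The largest bag has 3 vertices, so the width is 2.

Yes; width 2.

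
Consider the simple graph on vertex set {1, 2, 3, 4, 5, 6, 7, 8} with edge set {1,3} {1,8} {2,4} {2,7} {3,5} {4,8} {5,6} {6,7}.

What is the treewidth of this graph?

A width-2 tree decomposition is:
Bags: B1 = {1, 3, 8}  B2 = {3, 4, 8}  B3 = {2, 3, 4}  B4 = {2, 3, 7}  B5 = {3, 6, 7}  B6 = {3, 5, 6}
Tree: B1–B2, B2–B3, B3–B4, B4–B5, B5–B6
The largest bag has 3 vertices, giving width 2; this decomposition certifies tw(G) ≤ 2. For the lower bound, G contains the cycle 3–1–8–4–2–7–6–5–3, so G is not a forest; only forests have treewidth ≤ 1, hence tw(G) ≥ 2. Combining the bounds, tw(G) = 2.

2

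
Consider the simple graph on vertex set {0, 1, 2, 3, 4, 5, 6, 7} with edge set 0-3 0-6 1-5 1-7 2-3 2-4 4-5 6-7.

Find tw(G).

A width-2 tree decomposition is:
Bags: B1 = {0, 3, 6}  B2 = {2, 3, 6}  B3 = {2, 4, 6}  B4 = {4, 5, 6}  B5 = {1, 5, 6}  B6 = {1, 6, 7}
Tree: B1–B2, B2–B3, B3–B4, B4–B5, B5–B6
Every bag has size at most 3, so the width is 3 − 1 = 2 and tw(G) ≤ 2. The edges 6–0–3–2–4–5–1–7–6 form a cycle, so G is not a tree and its treewidth is at least 2. Combining the bounds, tw(G) = 2.

2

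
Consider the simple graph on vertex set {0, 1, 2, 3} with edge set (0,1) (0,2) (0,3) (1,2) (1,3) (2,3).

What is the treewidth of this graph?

A width-3 tree decomposition is:
Bags: B1 = {0, 1, 2, 3}
Tree: (single bag)
A single bag containing all 4 vertices is trivially a valid decomposition of width 3. Conversely, {0, 1, 2, 3} is a clique of size 4, and the vertices of any clique must share a bag in every tree decomposition; so some bag has ≥ 4 vertices and tw(G) ≥ 3. Therefore the treewidth is 3.

3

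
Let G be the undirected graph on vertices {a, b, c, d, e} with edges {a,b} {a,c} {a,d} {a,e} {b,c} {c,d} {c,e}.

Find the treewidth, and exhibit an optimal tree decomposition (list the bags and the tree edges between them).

Each bag holds 3 vertices, so the decomposition has width 2, which upper-bounds the treewidth. Conversely, {a, c, d} is a clique of size 3, and the vertices of any clique must share a bag in every tree decomposition; so some bag has ≥ 3 vertices and tw(G) ≥ 2. Combining the bounds, tw(G) = 2.

Treewidth 2.
Bags: B1 = {a, c, d}  B2 = {a, b, c}  B3 = {a, c, e}
Tree: B1–B2, B1–B3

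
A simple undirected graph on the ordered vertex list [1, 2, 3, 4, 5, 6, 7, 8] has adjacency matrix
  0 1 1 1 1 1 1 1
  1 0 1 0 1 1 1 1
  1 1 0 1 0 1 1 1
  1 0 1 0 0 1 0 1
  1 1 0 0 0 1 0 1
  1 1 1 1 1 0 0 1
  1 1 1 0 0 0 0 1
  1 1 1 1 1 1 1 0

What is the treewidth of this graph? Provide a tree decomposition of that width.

Treewidth 4.
One optimal decomposition is:
Bags: B1 = {1, 3, 4, 6, 8}  B2 = {1, 2, 3, 6, 8}  B3 = {1, 2, 5, 6, 8}  B4 = {1, 2, 3, 7, 8}
Tree: B1–B2, B2–B3, B2–B4

The largest bag has 5 vertices, giving width 4; this decomposition certifies tw(G) ≤ 4. On the other hand G contains the 5-clique {1, 2, 3, 6, 8}. A clique must lie in a single bag of any decomposition, so no decomposition can have width below 4. Combining the bounds, tw(G) = 4.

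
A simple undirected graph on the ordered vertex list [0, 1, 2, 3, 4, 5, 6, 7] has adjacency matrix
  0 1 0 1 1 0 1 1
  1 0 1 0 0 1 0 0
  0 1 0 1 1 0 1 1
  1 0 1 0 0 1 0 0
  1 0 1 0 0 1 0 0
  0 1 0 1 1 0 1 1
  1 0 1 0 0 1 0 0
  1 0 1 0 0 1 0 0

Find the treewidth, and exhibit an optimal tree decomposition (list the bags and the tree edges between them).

Treewidth 3.
One optimal decomposition is:
Bags: B1 = {0, 2, 5, 6}  B2 = {0, 2, 5, 7}  B3 = {0, 1, 2, 5}  B4 = {0, 2, 4, 5}  B5 = {0, 2, 3, 5}
Tree: B1–B2, B2–B3, B3–B4, B4–B5

The largest bag has 4 vertices, giving width 3; this decomposition certifies tw(G) ≤ 3. For the lower bound: the 4 vertex sets {0,6}, {2,7}, {5}, {1} are disjoint, each induces a connected subgraph, and every pair is joined by at least one edge of G. Contracting each set to a single vertex therefore yields K_{4} as a minor, and since treewidth is minor-monotone, tw(G) ≥ tw(K_{4}) = 3. The upper and lower bounds meet at 3, so that is the treewidth.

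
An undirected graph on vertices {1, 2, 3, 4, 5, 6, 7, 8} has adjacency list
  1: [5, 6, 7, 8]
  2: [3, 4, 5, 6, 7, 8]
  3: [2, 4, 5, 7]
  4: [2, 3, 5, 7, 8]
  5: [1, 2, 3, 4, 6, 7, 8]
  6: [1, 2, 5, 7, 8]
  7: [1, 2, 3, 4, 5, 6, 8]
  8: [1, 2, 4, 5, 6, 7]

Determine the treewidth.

4

A width-4 tree decomposition is:
Bags: B1 = {2, 4, 5, 7, 8}  B2 = {2, 5, 6, 7, 8}  B3 = {2, 3, 4, 5, 7}  B4 = {1, 5, 6, 7, 8}
Tree: B1–B2, B1–B3, B2–B4
Each bag holds 5 vertices, so the decomposition has width 4, which upper-bounds the treewidth. On the other hand G contains the 5-clique {1, 5, 6, 7, 8}. A clique must lie in a single bag of any decomposition, so no decomposition can have width below 4. Combining the bounds, tw(G) = 4.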